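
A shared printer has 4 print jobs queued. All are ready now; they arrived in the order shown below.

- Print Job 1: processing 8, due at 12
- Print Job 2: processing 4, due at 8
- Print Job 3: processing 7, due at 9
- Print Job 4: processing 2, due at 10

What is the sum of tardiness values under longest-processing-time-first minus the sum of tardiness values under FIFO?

3

LPT (decreasing processing time): Print Job 1 Print Job 3 Print Job 2 Print Job 4.
Print Job 1: 0→8, due 12, tardiness 0
Print Job 3: 8→15, due 9, tardiness 6
Print Job 2: 15→19, due 8, tardiness 11
Print Job 4: 19→21, due 10, tardiness 11
Sum = 0+6+11+11 = 28.
FIFO (arrival order): Print Job 1 Print Job 2 Print Job 3 Print Job 4.
Print Job 1: 0→8, due 12, tardiness 0
Print Job 2: 8→12, due 8, tardiness 4
Print Job 3: 12→19, due 9, tardiness 10
Print Job 4: 19→21, due 10, tardiness 11
Sum = 0+4+10+11 = 25.
Difference = 28 − 25 = 3.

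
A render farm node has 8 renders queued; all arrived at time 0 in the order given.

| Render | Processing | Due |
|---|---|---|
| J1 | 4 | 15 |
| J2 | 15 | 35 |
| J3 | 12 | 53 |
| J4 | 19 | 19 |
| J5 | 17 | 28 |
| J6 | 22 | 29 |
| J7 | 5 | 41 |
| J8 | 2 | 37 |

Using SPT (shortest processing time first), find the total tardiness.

152

SPT (increasing processing time): J8 J1 J7 J3 J2 J5 J4 J6.
J8: 0→2, due 37, tardiness 0
J1: 2→6, due 15, tardiness 0
J7: 6→11, due 41, tardiness 0
J3: 11→23, due 53, tardiness 0
J2: 23→38, due 35, tardiness 3
J5: 38→55, due 28, tardiness 27
J4: 55→74, due 19, tardiness 55
J6: 74→96, due 29, tardiness 67
Sum = 0+0+0+0+3+27+55+67 = 152.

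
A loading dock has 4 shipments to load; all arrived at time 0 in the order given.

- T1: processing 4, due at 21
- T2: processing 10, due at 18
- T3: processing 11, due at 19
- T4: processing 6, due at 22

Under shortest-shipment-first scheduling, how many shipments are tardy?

SPT (increasing processing time): T1 T4 T2 T3.
T1: 0→4, due 21, tardiness 0
T4: 4→10, due 22, tardiness 0
T2: 10→20, due 18, tardiness 2
T3: 20→31, due 19, tardiness 12
Late shipments: 2.

2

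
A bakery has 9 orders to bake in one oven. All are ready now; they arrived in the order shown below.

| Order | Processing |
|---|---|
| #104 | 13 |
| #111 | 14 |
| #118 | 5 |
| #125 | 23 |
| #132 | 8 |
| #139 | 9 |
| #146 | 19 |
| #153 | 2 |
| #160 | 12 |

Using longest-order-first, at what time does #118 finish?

103

LPT (decreasing processing time): #125 #146 #111 #104 #160 #139 #132 #118 #153.
#125: 0→23
#146: 23→42
#111: 42→56
#104: 56→69
#160: 69→81
#139: 81→90
#132: 90→98
#118: 98→103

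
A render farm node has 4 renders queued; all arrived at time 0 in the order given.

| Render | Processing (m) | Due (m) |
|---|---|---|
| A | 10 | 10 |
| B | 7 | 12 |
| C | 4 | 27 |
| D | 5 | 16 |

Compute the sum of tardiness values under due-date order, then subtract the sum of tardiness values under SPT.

-9

EDD (increasing due date): A B D C.
A: 0→10, due 10, tardiness 0
B: 10→17, due 12, tardiness 5
D: 17→22, due 16, tardiness 6
C: 22→26, due 27, tardiness 0
Sum = 0+5+6+0 = 11.
SPT (increasing processing time): C D B A.
C: 0→4, due 27, tardiness 0
D: 4→9, due 16, tardiness 0
B: 9→16, due 12, tardiness 4
A: 16→26, due 10, tardiness 16
Sum = 0+0+4+16 = 20.
Difference = 11 − 20 = -9.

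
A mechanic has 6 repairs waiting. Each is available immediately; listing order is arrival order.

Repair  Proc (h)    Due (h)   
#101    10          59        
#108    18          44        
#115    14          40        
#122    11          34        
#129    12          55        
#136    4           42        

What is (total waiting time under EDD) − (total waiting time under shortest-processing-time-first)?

40

EDD (increasing due date): #122 #115 #136 #108 #129 #101.
#122: waits 0, runs 0→11
#115: waits 11, runs 11→25
#136: waits 25, runs 25→29
#108: waits 29, runs 29→47
#129: waits 47, runs 47→59
#101: waits 59, runs 59→69
Sum = 0+11+25+29+47+59 = 171.
SPT (increasing processing time): #136 #101 #122 #129 #115 #108.
#136: waits 0, runs 0→4
#101: waits 4, runs 4→14
#122: waits 14, runs 14→25
#129: waits 25, runs 25→37
#115: waits 37, runs 37→51
#108: waits 51, runs 51→69
Sum = 0+4+14+25+37+51 = 131.
Difference = 171 − 131 = 40.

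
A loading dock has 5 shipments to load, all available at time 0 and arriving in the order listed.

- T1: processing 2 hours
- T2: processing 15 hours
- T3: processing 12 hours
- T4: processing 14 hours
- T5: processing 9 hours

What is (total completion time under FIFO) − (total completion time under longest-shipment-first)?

-44

FIFO (arrival order): T1 T2 T3 T4 T5.
T1: 0→2
T2: 2→17
T3: 17→29
T4: 29→43
T5: 43→52
Sum = 2+17+29+43+52 = 143.
LPT (decreasing processing time): T2 T4 T3 T5 T1.
T2: 0→15
T4: 15→29
T3: 29→41
T5: 41→50
T1: 50→52
Sum = 15+29+41+50+52 = 187.
Difference = 143 − 187 = -44.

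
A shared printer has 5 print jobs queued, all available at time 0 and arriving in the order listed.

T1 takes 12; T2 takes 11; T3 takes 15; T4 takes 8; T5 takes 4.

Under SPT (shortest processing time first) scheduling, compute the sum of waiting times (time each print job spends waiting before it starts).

SPT (increasing processing time): T5 T4 T2 T1 T3.
T5: waits 0, runs 0→4
T4: waits 4, runs 4→12
T2: waits 12, runs 12→23
T1: waits 23, runs 23→35
T3: waits 35, runs 35→50
Sum = 0+4+12+23+35 = 74.

74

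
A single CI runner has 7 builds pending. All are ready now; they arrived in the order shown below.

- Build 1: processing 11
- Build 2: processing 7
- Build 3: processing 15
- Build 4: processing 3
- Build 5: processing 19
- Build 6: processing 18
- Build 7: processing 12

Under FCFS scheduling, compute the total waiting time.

226

FIFO (arrival order): Build 1 Build 2 Build 3 Build 4 Build 5 Build 6 Build 7.
Build 1: waits 0, runs 0→11
Build 2: waits 11, runs 11→18
Build 3: waits 18, runs 18→33
Build 4: waits 33, runs 33→36
Build 5: waits 36, runs 36→55
Build 6: waits 55, runs 55→73
Build 7: waits 73, runs 73→85
Sum = 0+11+18+33+36+55+73 = 226.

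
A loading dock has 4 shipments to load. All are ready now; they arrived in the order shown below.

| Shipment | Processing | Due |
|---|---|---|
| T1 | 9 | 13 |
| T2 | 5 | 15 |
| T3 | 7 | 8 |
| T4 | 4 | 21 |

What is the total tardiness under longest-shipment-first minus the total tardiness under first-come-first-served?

1

LPT (decreasing processing time): T1 T3 T2 T4.
T1: 0→9, due 13, tardiness 0
T3: 9→16, due 8, tardiness 8
T2: 16→21, due 15, tardiness 6
T4: 21→25, due 21, tardiness 4
Sum = 0+8+6+4 = 18.
FIFO (arrival order): T1 T2 T3 T4.
T1: 0→9, due 13, tardiness 0
T2: 9→14, due 15, tardiness 0
T3: 14→21, due 8, tardiness 13
T4: 21→25, due 21, tardiness 4
Sum = 0+0+13+4 = 17.
Difference = 18 − 17 = 1.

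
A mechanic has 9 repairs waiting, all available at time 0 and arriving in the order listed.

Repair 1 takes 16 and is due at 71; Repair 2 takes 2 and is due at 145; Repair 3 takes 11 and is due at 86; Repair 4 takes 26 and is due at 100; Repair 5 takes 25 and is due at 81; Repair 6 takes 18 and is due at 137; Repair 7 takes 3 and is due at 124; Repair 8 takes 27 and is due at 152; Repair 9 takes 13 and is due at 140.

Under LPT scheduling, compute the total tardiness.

LPT (decreasing processing time): Repair 8 Repair 4 Repair 5 Repair 6 Repair 1 Repair 9 Repair 3 Repair 7 Repair 2.
Repair 8: 0→27, due 152, tardiness 0
Repair 4: 27→53, due 100, tardiness 0
Repair 5: 53→78, due 81, tardiness 0
Repair 6: 78→96, due 137, tardiness 0
Repair 1: 96→112, due 71, tardiness 41
Repair 9: 112→125, due 140, tardiness 0
Repair 3: 125→136, due 86, tardiness 50
Repair 7: 136→139, due 124, tardiness 15
Repair 2: 139→141, due 145, tardiness 0
Sum = 0+0+0+0+41+0+50+15+0 = 106.

106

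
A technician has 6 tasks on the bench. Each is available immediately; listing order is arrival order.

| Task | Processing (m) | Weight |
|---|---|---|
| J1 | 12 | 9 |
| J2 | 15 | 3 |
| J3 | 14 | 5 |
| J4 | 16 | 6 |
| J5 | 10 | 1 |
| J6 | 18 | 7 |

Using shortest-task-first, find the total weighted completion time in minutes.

SPT (increasing processing time): J5 J1 J3 J2 J4 J6.
J5: finishes 10, weight 1, w·C = 10
J1: finishes 22, weight 9, w·C = 198
J3: finishes 36, weight 5, w·C = 180
J2: finishes 51, weight 3, w·C = 153
J4: finishes 67, weight 6, w·C = 402
J6: finishes 85, weight 7, w·C = 595
Sum = 10+198+180+153+402+595 = 1538.

1538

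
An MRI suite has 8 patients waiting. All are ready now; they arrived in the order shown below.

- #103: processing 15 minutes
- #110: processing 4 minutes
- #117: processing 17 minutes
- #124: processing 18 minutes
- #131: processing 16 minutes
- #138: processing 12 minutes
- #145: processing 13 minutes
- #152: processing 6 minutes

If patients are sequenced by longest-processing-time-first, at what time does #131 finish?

51

LPT (decreasing processing time): #124 #117 #131 #103 #145 #138 #152 #110.
#124: 0→18
#117: 18→35
#131: 35→51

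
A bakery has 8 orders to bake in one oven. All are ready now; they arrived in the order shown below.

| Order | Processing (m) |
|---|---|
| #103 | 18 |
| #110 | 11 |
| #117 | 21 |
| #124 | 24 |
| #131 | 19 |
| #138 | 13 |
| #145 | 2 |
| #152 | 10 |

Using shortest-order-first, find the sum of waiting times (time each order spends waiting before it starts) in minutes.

SPT (increasing processing time): #145 #152 #110 #138 #103 #131 #117 #124.
#145: waits 0, runs 0→2
#152: waits 2, runs 2→12
#110: waits 12, runs 12→23
#138: waits 23, runs 23→36
#103: waits 36, runs 36→54
#131: waits 54, runs 54→73
#117: waits 73, runs 73→94
#124: waits 94, runs 94→118
Sum = 0+2+12+23+36+54+73+94 = 294.

294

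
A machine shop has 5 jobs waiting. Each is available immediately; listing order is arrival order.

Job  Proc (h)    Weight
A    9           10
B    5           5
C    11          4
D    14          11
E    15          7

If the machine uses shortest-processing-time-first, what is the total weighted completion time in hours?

SPT (increasing processing time): B A C D E.
B: finishes 5, weight 5, w·C = 25
A: finishes 14, weight 10, w·C = 140
C: finishes 25, weight 4, w·C = 100
D: finishes 39, weight 11, w·C = 429
E: finishes 54, weight 7, w·C = 378
Sum = 25+140+100+429+378 = 1072.

1072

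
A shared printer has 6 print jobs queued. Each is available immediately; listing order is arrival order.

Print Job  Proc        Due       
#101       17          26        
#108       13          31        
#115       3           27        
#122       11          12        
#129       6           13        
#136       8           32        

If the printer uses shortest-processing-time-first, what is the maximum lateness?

32

SPT (increasing processing time): #115 #129 #136 #122 #108 #101.
#115: 0→3, due 27, lateness -24
#129: 3→9, due 13, lateness -4
#136: 9→17, due 32, lateness -15
#122: 17→28, due 12, lateness 16
#108: 28→41, due 31, lateness 10
#101: 41→58, due 26, lateness 32
Maximum = 32.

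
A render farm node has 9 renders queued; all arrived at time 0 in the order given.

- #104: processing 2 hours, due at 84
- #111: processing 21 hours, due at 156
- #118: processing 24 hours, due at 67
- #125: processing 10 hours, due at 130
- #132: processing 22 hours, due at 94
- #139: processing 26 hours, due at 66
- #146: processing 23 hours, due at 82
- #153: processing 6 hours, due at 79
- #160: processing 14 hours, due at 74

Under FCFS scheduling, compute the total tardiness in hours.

FIFO (arrival order): #104 #111 #118 #125 #132 #139 #146 #153 #160.
#104: 0→2, due 84, tardiness 0
#111: 2→23, due 156, tardiness 0
#118: 23→47, due 67, tardiness 0
#125: 47→57, due 130, tardiness 0
#132: 57→79, due 94, tardiness 0
#139: 79→105, due 66, tardiness 39
#146: 105→128, due 82, tardiness 46
#153: 128→134, due 79, tardiness 55
#160: 134→148, due 74, tardiness 74
Sum = 0+0+0+0+0+39+46+55+74 = 214.

214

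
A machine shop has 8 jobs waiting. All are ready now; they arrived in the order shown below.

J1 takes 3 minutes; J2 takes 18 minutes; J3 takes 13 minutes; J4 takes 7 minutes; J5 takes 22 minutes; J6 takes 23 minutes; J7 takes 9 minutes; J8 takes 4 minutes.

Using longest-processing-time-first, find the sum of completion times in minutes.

579

LPT (decreasing processing time): J6 J5 J2 J3 J7 J4 J8 J1.
J6: 0→23
J5: 23→45
J2: 45→63
J3: 63→76
J7: 76→85
J4: 85→92
J8: 92→96
J1: 96→99
Sum = 23+45+63+76+85+92+96+99 = 579.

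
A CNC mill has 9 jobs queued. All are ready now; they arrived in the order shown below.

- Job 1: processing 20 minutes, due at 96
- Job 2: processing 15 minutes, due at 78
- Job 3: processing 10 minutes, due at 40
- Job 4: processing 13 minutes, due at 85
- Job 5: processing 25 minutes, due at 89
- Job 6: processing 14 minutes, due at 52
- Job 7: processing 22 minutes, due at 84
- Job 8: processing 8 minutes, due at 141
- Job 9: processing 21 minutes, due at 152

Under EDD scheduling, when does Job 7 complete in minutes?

61

EDD (increasing due date): Job 3 Job 6 Job 2 Job 7 Job 4 Job 5 Job 1 Job 8 Job 9.
Job 3: 0→10
Job 6: 10→24
Job 2: 24→39
Job 7: 39→61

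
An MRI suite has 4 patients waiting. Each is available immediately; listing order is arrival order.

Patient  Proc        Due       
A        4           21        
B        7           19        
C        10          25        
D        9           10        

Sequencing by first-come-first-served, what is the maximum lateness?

20

FIFO (arrival order): A B C D.
A: 0→4, due 21, lateness -17
B: 4→11, due 19, lateness -8
C: 11→21, due 25, lateness -4
D: 21→30, due 10, lateness 20
Maximum = 20.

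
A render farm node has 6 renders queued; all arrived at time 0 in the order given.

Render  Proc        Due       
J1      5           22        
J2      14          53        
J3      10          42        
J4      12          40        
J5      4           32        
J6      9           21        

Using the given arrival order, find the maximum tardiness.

33

FIFO (arrival order): J1 J2 J3 J4 J5 J6.
J1: 0→5, due 22, tardiness 0
J2: 5→19, due 53, tardiness 0
J3: 19→29, due 42, tardiness 0
J4: 29→41, due 40, tardiness 1
J5: 41→45, due 32, tardiness 13
J6: 45→54, due 21, tardiness 33
Maximum = 33.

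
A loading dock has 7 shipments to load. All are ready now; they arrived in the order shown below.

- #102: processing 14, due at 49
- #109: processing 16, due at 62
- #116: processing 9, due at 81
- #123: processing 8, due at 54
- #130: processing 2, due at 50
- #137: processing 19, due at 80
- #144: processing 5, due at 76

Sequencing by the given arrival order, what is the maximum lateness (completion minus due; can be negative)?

FIFO (arrival order): #102 #109 #116 #123 #130 #137 #144.
#102: 0→14, due 49, lateness -35
#109: 14→30, due 62, lateness -32
#116: 30→39, due 81, lateness -42
#123: 39→47, due 54, lateness -7
#130: 47→49, due 50, lateness -1
#137: 49→68, due 80, lateness -12
#144: 68→73, due 76, lateness -3
Maximum = -1.

-1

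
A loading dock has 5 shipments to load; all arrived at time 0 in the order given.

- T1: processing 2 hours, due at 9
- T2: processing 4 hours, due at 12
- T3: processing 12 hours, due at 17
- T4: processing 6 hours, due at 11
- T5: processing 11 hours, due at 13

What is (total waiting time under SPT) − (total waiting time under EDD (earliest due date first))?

-2

SPT (increasing processing time): T1 T2 T4 T5 T3.
T1: waits 0, runs 0→2
T2: waits 2, runs 2→6
T4: waits 6, runs 6→12
T5: waits 12, runs 12→23
T3: waits 23, runs 23→35
Sum = 0+2+6+12+23 = 43.
EDD (increasing due date): T1 T4 T2 T5 T3.
T1: waits 0, runs 0→2
T4: waits 2, runs 2→8
T2: waits 8, runs 8→12
T5: waits 12, runs 12→23
T3: waits 23, runs 23→35
Sum = 0+2+8+12+23 = 45.
Difference = 43 − 45 = -2.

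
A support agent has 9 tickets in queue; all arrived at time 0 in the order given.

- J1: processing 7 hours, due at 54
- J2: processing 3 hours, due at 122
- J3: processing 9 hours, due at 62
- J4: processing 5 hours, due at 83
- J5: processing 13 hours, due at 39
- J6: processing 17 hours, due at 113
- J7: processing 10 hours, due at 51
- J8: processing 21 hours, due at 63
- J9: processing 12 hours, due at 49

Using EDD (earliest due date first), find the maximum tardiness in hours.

EDD (increasing due date): J5 J9 J7 J1 J3 J8 J4 J6 J2.
J5: 0→13, due 39, tardiness 0
J9: 13→25, due 49, tardiness 0
J7: 25→35, due 51, tardiness 0
J1: 35→42, due 54, tardiness 0
J3: 42→51, due 62, tardiness 0
J8: 51→72, due 63, tardiness 9
J4: 72→77, due 83, tardiness 0
J6: 77→94, due 113, tardiness 0
J2: 94→97, due 122, tardiness 0
Maximum = 9.

9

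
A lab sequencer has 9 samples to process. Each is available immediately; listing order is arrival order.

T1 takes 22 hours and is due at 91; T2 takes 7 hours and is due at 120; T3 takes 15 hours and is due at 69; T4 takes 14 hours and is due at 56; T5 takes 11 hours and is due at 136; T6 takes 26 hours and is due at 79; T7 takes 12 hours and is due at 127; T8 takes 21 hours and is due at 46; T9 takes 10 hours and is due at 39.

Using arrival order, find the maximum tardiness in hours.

FIFO (arrival order): T1 T2 T3 T4 T5 T6 T7 T8 T9.
T1: 0→22, due 91, tardiness 0
T2: 22→29, due 120, tardiness 0
T3: 29→44, due 69, tardiness 0
T4: 44→58, due 56, tardiness 2
T5: 58→69, due 136, tardiness 0
T6: 69→95, due 79, tardiness 16
T7: 95→107, due 127, tardiness 0
T8: 107→128, due 46, tardiness 82
T9: 128→138, due 39, tardiness 99
Maximum = 99.

99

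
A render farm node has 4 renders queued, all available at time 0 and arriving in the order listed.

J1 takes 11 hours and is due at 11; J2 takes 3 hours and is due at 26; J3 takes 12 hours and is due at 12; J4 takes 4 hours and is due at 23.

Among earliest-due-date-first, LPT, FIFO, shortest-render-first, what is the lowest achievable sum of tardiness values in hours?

EDD (increasing due date): J1 J3 J4 J2.
J1: 0→11, due 11, tardiness 0
J3: 11→23, due 12, tardiness 11
J4: 23→27, due 23, tardiness 4
J2: 27→30, due 26, tardiness 4
Sum = 0+11+4+4 = 19.
LPT (decreasing processing time): J3 J1 J4 J2.
J3: 0→12, due 12, tardiness 0
J1: 12→23, due 11, tardiness 12
J4: 23→27, due 23, tardiness 4
J2: 27→30, due 26, tardiness 4
Sum = 0+12+4+4 = 20.
FIFO (arrival order): J1 J2 J3 J4.
J1: 0→11, due 11, tardiness 0
J2: 11→14, due 26, tardiness 0
J3: 14→26, due 12, tardiness 14
J4: 26→30, due 23, tardiness 7
Sum = 0+0+14+7 = 21.
SPT (increasing processing time): J2 J4 J1 J3.
J2: 0→3, due 26, tardiness 0
J4: 3→7, due 23, tardiness 0
J1: 7→18, due 11, tardiness 7
J3: 18→30, due 12, tardiness 18
Sum = 0+0+7+18 = 25.
EDD 19, LPT 20, FIFO 21, SPT 25 → minimum 19.

19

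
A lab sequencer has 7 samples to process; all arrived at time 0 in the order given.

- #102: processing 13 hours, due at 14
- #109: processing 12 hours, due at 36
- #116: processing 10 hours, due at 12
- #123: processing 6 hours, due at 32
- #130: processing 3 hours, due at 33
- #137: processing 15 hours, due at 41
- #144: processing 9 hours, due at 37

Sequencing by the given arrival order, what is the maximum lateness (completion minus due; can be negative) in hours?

31

FIFO (arrival order): #102 #109 #116 #123 #130 #137 #144.
#102: 0→13, due 14, lateness -1
#109: 13→25, due 36, lateness -11
#116: 25→35, due 12, lateness 23
#123: 35→41, due 32, lateness 9
#130: 41→44, due 33, lateness 11
#137: 44→59, due 41, lateness 18
#144: 59→68, due 37, lateness 31
Maximum = 31.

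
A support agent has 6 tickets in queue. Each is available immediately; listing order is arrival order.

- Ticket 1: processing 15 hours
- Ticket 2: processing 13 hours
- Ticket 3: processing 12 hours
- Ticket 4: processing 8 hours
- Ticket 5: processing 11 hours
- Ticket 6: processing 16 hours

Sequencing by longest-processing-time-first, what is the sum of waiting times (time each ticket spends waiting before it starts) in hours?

214

LPT (decreasing processing time): Ticket 6 Ticket 1 Ticket 2 Ticket 3 Ticket 5 Ticket 4.
Ticket 6: waits 0, runs 0→16
Ticket 1: waits 16, runs 16→31
Ticket 2: waits 31, runs 31→44
Ticket 3: waits 44, runs 44→56
Ticket 5: waits 56, runs 56→67
Ticket 4: waits 67, runs 67→75
Sum = 0+16+31+44+56+67 = 214.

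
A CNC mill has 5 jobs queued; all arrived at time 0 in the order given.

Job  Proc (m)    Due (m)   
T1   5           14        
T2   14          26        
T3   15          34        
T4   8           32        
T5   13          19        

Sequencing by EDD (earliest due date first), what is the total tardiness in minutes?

35

EDD (increasing due date): T1 T5 T2 T4 T3.
T1: 0→5, due 14, tardiness 0
T5: 5→18, due 19, tardiness 0
T2: 18→32, due 26, tardiness 6
T4: 32→40, due 32, tardiness 8
T3: 40→55, due 34, tardiness 21
Sum = 0+0+6+8+21 = 35.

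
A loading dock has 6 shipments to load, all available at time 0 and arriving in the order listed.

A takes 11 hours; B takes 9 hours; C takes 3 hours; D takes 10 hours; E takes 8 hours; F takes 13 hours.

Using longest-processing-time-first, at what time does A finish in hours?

24

LPT (decreasing processing time): F A D B E C.
F: 0→13
A: 13→24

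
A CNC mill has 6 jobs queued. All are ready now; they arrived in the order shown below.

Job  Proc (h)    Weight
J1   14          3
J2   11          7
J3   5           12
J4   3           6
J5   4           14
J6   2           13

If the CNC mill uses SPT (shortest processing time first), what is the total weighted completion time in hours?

SPT (increasing processing time): J6 J4 J5 J3 J2 J1.
J6: finishes 2, weight 13, w·C = 26
J4: finishes 5, weight 6, w·C = 30
J5: finishes 9, weight 14, w·C = 126
J3: finishes 14, weight 12, w·C = 168
J2: finishes 25, weight 7, w·C = 175
J1: finishes 39, weight 3, w·C = 117
Sum = 26+30+126+168+175+117 = 642.

642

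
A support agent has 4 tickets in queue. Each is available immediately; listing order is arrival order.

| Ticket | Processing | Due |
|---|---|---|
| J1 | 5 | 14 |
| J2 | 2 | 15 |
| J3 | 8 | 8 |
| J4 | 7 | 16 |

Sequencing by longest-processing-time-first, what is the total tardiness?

13

LPT (decreasing processing time): J3 J4 J1 J2.
J3: 0→8, due 8, tardiness 0
J4: 8→15, due 16, tardiness 0
J1: 15→20, due 14, tardiness 6
J2: 20→22, due 15, tardiness 7
Sum = 0+0+6+7 = 13.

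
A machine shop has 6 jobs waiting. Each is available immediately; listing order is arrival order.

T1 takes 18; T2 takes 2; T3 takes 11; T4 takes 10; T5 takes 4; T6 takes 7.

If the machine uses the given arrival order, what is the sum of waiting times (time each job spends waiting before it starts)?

FIFO (arrival order): T1 T2 T3 T4 T5 T6.
T1: waits 0, runs 0→18
T2: waits 18, runs 18→20
T3: waits 20, runs 20→31
T4: waits 31, runs 31→41
T5: waits 41, runs 41→45
T6: waits 45, runs 45→52
Sum = 0+18+20+31+41+45 = 155.

155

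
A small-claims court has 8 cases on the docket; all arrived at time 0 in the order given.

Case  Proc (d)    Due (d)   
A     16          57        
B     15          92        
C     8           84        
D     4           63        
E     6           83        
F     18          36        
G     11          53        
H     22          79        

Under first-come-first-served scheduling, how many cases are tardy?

FIFO (arrival order): A B C D E F G H.
A: 0→16, due 57, tardiness 0
B: 16→31, due 92, tardiness 0
C: 31→39, due 84, tardiness 0
D: 39→43, due 63, tardiness 0
E: 43→49, due 83, tardiness 0
F: 49→67, due 36, tardiness 31
G: 67→78, due 53, tardiness 25
H: 78→100, due 79, tardiness 21
Late cases: 3.

3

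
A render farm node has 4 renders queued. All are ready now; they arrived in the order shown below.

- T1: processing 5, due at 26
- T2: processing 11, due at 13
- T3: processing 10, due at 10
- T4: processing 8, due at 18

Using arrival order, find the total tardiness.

FIFO (arrival order): T1 T2 T3 T4.
T1: 0→5, due 26, tardiness 0
T2: 5→16, due 13, tardiness 3
T3: 16→26, due 10, tardiness 16
T4: 26→34, due 18, tardiness 16
Sum = 0+3+16+16 = 35.

35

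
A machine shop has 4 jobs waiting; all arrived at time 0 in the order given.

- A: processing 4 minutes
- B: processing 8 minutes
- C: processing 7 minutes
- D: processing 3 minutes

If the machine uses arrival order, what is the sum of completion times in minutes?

FIFO (arrival order): A B C D.
A: 0→4
B: 4→12
C: 12→19
D: 19→22
Sum = 4+12+19+22 = 57.

57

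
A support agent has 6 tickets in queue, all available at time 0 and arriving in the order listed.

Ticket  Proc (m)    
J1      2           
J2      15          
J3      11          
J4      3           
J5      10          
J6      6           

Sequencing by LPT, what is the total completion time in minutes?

LPT (decreasing processing time): J2 J3 J5 J6 J4 J1.
J2: 0→15
J3: 15→26
J5: 26→36
J6: 36→42
J4: 42→45
J1: 45→47
Sum = 15+26+36+42+45+47 = 211.

211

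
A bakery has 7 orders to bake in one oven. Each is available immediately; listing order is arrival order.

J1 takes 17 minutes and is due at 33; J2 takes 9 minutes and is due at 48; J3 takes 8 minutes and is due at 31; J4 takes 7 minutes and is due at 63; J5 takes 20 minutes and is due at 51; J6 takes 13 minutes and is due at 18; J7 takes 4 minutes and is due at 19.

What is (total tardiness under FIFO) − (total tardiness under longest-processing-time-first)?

FIFO (arrival order): J1 J2 J3 J4 J5 J6 J7.
J1: 0→17, due 33, tardiness 0
J2: 17→26, due 48, tardiness 0
J3: 26→34, due 31, tardiness 3
J4: 34→41, due 63, tardiness 0
J5: 41→61, due 51, tardiness 10
J6: 61→74, due 18, tardiness 56
J7: 74→78, due 19, tardiness 59
Sum = 0+0+3+0+10+56+59 = 128.
LPT (decreasing processing time): J5 J1 J6 J2 J3 J4 J7.
J5: 0→20, due 51, tardiness 0
J1: 20→37, due 33, tardiness 4
J6: 37→50, due 18, tardiness 32
J2: 50→59, due 48, tardiness 11
J3: 59→67, due 31, tardiness 36
J4: 67→74, due 63, tardiness 11
J7: 74→78, due 19, tardiness 59
Sum = 0+4+32+11+36+11+59 = 153.
Difference = 128 − 153 = -25.

-25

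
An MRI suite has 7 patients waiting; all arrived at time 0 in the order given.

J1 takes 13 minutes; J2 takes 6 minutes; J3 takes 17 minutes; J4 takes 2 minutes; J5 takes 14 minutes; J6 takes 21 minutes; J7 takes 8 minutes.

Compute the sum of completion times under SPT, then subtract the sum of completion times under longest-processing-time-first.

SPT (increasing processing time): J4 J2 J7 J1 J5 J3 J6.
J4: 0→2
J2: 2→8
J7: 8→16
J1: 16→29
J5: 29→43
J3: 43→60
J6: 60→81
Sum = 2+8+16+29+43+60+81 = 239.
LPT (decreasing processing time): J6 J3 J5 J1 J7 J2 J4.
J6: 0→21
J3: 21→38
J5: 38→52
J1: 52→65
J7: 65→73
J2: 73→79
J4: 79→81
Sum = 21+38+52+65+73+79+81 = 409.
Difference = 239 − 409 = -170.

-170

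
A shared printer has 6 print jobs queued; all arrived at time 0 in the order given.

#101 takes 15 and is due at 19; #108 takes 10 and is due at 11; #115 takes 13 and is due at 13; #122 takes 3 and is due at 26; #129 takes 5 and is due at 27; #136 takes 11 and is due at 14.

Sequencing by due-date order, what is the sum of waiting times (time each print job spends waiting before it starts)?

168

EDD (increasing due date): #108 #115 #136 #101 #122 #129.
#108: waits 0, runs 0→10
#115: waits 10, runs 10→23
#136: waits 23, runs 23→34
#101: waits 34, runs 34→49
#122: waits 49, runs 49→52
#129: waits 52, runs 52→57
Sum = 0+10+23+34+49+52 = 168.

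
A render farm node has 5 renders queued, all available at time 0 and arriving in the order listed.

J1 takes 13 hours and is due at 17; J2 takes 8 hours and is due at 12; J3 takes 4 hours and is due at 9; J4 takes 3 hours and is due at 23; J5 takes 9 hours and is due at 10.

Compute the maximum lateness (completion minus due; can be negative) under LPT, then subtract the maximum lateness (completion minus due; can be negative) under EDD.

LPT (decreasing processing time): J1 J5 J2 J3 J4.
J1: 0→13, due 17, lateness -4
J5: 13→22, due 10, lateness 12
J2: 22→30, due 12, lateness 18
J3: 30→34, due 9, lateness 25
J4: 34→37, due 23, lateness 14
Maximum = 25.
EDD (increasing due date): J3 J5 J2 J1 J4.
J3: 0→4, due 9, lateness -5
J5: 4→13, due 10, lateness 3
J2: 13→21, due 12, lateness 9
J1: 21→34, due 17, lateness 17
J4: 34→37, due 23, lateness 14
Maximum = 17.
Difference = 25 − 17 = 8.

8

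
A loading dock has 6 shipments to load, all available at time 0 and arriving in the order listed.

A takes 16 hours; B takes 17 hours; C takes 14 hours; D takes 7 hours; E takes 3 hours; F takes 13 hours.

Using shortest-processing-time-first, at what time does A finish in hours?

SPT (increasing processing time): E D F C A B.
E: 0→3
D: 3→10
F: 10→23
C: 23→37
A: 37→53

53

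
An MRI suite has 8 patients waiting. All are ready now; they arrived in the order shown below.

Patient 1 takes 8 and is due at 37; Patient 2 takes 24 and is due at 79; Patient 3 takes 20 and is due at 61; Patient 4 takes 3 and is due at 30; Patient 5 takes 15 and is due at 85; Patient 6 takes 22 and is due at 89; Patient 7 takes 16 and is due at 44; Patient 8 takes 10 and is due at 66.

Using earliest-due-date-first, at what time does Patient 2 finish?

EDD (increasing due date): Patient 4 Patient 1 Patient 7 Patient 3 Patient 8 Patient 2 Patient 5 Patient 6.
Patient 4: 0→3
Patient 1: 3→11
Patient 7: 11→27
Patient 3: 27→47
Patient 8: 47→57
Patient 2: 57→81

81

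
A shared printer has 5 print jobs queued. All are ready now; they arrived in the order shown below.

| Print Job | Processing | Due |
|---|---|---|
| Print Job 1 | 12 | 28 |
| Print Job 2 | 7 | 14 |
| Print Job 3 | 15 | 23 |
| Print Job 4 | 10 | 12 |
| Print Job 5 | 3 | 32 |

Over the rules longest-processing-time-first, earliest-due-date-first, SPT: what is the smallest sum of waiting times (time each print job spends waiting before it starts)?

LPT (decreasing processing time): Print Job 3 Print Job 1 Print Job 4 Print Job 2 Print Job 5.
Print Job 3: waits 0, runs 0→15
Print Job 1: waits 15, runs 15→27
Print Job 4: waits 27, runs 27→37
Print Job 2: waits 37, runs 37→44
Print Job 5: waits 44, runs 44→47
Sum = 0+15+27+37+44 = 123.
EDD (increasing due date): Print Job 4 Print Job 2 Print Job 3 Print Job 1 Print Job 5.
Print Job 4: waits 0, runs 0→10
Print Job 2: waits 10, runs 10→17
Print Job 3: waits 17, runs 17→32
Print Job 1: waits 32, runs 32→44
Print Job 5: waits 44, runs 44→47
Sum = 0+10+17+32+44 = 103.
SPT (increasing processing time): Print Job 5 Print Job 2 Print Job 4 Print Job 1 Print Job 3.
Print Job 5: waits 0, runs 0→3
Print Job 2: waits 3, runs 3→10
Print Job 4: waits 10, runs 10→20
Print Job 1: waits 20, runs 20→32
Print Job 3: waits 32, runs 32→47
Sum = 0+3+10+20+32 = 65.
LPT 123, EDD 103, SPT 65 → minimum 65.

65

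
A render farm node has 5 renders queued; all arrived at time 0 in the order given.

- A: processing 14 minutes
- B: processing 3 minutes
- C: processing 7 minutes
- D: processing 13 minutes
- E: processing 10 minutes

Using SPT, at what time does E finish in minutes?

SPT (increasing processing time): B C E D A.
B: 0→3
C: 3→10
E: 10→20

20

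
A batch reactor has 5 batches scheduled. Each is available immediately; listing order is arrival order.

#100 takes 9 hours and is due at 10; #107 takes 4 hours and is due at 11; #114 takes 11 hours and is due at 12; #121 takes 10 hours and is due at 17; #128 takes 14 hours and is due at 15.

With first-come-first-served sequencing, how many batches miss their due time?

4

FIFO (arrival order): #100 #107 #114 #121 #128.
#100: 0→9, due 10, tardiness 0
#107: 9→13, due 11, tardiness 2
#114: 13→24, due 12, tardiness 12
#121: 24→34, due 17, tardiness 17
#128: 34→48, due 15, tardiness 33
Late batches: 4.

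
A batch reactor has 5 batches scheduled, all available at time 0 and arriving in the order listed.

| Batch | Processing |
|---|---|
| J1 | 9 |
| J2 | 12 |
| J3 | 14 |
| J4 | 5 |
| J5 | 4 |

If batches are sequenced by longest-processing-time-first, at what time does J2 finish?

26

LPT (decreasing processing time): J3 J2 J1 J4 J5.
J3: 0→14
J2: 14→26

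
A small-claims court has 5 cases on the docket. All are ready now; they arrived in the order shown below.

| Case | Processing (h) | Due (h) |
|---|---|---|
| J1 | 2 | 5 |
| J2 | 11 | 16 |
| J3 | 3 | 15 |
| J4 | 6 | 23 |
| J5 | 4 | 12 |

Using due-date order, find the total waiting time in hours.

37

EDD (increasing due date): J1 J5 J3 J2 J4.
J1: waits 0, runs 0→2
J5: waits 2, runs 2→6
J3: waits 6, runs 6→9
J2: waits 9, runs 9→20
J4: waits 20, runs 20→26
Sum = 0+2+6+9+20 = 37.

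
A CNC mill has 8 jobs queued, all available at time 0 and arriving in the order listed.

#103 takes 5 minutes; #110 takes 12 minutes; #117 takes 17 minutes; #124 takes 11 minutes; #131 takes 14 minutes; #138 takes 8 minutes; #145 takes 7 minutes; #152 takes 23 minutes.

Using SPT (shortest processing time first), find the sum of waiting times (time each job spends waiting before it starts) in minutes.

SPT (increasing processing time): #103 #145 #138 #124 #110 #131 #117 #152.
#103: waits 0, runs 0→5
#145: waits 5, runs 5→12
#138: waits 12, runs 12→20
#124: waits 20, runs 20→31
#110: waits 31, runs 31→43
#131: waits 43, runs 43→57
#117: waits 57, runs 57→74
#152: waits 74, runs 74→97
Sum = 0+5+12+20+31+43+57+74 = 242.

242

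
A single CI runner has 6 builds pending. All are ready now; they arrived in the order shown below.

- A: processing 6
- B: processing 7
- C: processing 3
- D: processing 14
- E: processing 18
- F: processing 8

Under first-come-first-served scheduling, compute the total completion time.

FIFO (arrival order): A B C D E F.
A: 0→6
B: 6→13
C: 13→16
D: 16→30
E: 30→48
F: 48→56
Sum = 6+13+16+30+48+56 = 169.

169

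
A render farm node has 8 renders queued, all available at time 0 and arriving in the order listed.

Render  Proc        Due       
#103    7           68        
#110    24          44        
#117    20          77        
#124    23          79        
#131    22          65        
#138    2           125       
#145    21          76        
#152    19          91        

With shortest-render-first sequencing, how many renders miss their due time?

3

SPT (increasing processing time): #138 #103 #152 #117 #145 #131 #124 #110.
#138: 0→2, due 125, tardiness 0
#103: 2→9, due 68, tardiness 0
#152: 9→28, due 91, tardiness 0
#117: 28→48, due 77, tardiness 0
#145: 48→69, due 76, tardiness 0
#131: 69→91, due 65, tardiness 26
#124: 91→114, due 79, tardiness 35
#110: 114→138, due 44, tardiness 94
Late renders: 3.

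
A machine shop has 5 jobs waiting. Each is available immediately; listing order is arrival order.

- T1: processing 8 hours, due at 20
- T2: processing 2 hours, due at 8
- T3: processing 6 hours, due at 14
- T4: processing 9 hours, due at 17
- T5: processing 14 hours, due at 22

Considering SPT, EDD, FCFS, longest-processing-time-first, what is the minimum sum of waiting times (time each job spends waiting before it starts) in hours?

SPT (increasing processing time): T2 T3 T1 T4 T5.
T2: waits 0, runs 0→2
T3: waits 2, runs 2→8
T1: waits 8, runs 8→16
T4: waits 16, runs 16→25
T5: waits 25, runs 25→39
Sum = 0+2+8+16+25 = 51.
EDD (increasing due date): T2 T3 T4 T1 T5.
T2: waits 0, runs 0→2
T3: waits 2, runs 2→8
T4: waits 8, runs 8→17
T1: waits 17, runs 17→25
T5: waits 25, runs 25→39
Sum = 0+2+8+17+25 = 52.
FIFO (arrival order): T1 T2 T3 T4 T5.
T1: waits 0, runs 0→8
T2: waits 8, runs 8→10
T3: waits 10, runs 10→16
T4: waits 16, runs 16→25
T5: waits 25, runs 25→39
Sum = 0+8+10+16+25 = 59.
LPT (decreasing processing time): T5 T4 T1 T3 T2.
T5: waits 0, runs 0→14
T4: waits 14, runs 14→23
T1: waits 23, runs 23→31
T3: waits 31, runs 31→37
T2: waits 37, runs 37→39
Sum = 0+14+23+31+37 = 105.
SPT 51, EDD 52, FIFO 59, LPT 105 → minimum 51.

51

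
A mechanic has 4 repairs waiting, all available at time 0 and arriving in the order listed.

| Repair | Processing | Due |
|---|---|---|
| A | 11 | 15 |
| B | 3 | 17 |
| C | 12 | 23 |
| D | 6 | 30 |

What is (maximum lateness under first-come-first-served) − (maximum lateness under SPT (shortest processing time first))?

FIFO (arrival order): A B C D.
A: 0→11, due 15, lateness -4
B: 11→14, due 17, lateness -3
C: 14→26, due 23, lateness 3
D: 26→32, due 30, lateness 2
Maximum = 3.
SPT (increasing processing time): B D A C.
B: 0→3, due 17, lateness -14
D: 3→9, due 30, lateness -21
A: 9→20, due 15, lateness 5
C: 20→32, due 23, lateness 9
Maximum = 9.
Difference = 3 − 9 = -6.

-6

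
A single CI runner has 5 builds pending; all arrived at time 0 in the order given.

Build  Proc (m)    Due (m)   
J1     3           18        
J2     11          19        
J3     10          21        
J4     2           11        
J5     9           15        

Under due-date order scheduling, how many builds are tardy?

2

EDD (increasing due date): J4 J5 J1 J2 J3.
J4: 0→2, due 11, tardiness 0
J5: 2→11, due 15, tardiness 0
J1: 11→14, due 18, tardiness 0
J2: 14→25, due 19, tardiness 6
J3: 25→35, due 21, tardiness 14
Late builds: 2.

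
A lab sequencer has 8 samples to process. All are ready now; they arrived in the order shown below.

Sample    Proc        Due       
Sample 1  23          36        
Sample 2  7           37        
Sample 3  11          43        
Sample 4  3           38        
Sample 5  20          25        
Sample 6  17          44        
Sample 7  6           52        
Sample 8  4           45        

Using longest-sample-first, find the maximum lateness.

LPT (decreasing processing time): Sample 1 Sample 5 Sample 6 Sample 3 Sample 2 Sample 7 Sample 8 Sample 4.
Sample 1: 0→23, due 36, lateness -13
Sample 5: 23→43, due 25, lateness 18
Sample 6: 43→60, due 44, lateness 16
Sample 3: 60→71, due 43, lateness 28
Sample 2: 71→78, due 37, lateness 41
Sample 7: 78→84, due 52, lateness 32
Sample 8: 84→88, due 45, lateness 43
Sample 4: 88→91, due 38, lateness 53
Maximum = 53.

53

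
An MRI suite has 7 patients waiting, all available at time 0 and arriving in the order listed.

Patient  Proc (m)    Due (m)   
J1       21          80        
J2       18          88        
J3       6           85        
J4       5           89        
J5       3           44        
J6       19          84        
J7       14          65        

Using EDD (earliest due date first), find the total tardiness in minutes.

EDD (increasing due date): J5 J7 J1 J6 J3 J2 J4.
J5: 0→3, due 44, tardiness 0
J7: 3→17, due 65, tardiness 0
J1: 17→38, due 80, tardiness 0
J6: 38→57, due 84, tardiness 0
J3: 57→63, due 85, tardiness 0
J2: 63→81, due 88, tardiness 0
J4: 81→86, due 89, tardiness 0
Sum = 0+0+0+0+0+0+0 = 0.

0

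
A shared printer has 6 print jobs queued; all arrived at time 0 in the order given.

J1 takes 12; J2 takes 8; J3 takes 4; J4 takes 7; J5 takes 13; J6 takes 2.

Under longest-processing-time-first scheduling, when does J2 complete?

33

LPT (decreasing processing time): J5 J1 J2 J4 J3 J6.
J5: 0→13
J1: 13→25
J2: 25→33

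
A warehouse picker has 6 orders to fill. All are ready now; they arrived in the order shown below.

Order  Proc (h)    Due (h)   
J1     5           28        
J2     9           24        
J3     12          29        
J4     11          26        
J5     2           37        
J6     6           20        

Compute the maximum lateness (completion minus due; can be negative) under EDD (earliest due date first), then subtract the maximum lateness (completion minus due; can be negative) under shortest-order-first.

EDD (increasing due date): J6 J2 J4 J1 J3 J5.
J6: 0→6, due 20, lateness -14
J2: 6→15, due 24, lateness -9
J4: 15→26, due 26, lateness 0
J1: 26→31, due 28, lateness 3
J3: 31→43, due 29, lateness 14
J5: 43→45, due 37, lateness 8
Maximum = 14.
SPT (increasing processing time): J5 J1 J6 J2 J4 J3.
J5: 0→2, due 37, lateness -35
J1: 2→7, due 28, lateness -21
J6: 7→13, due 20, lateness -7
J2: 13→22, due 24, lateness -2
J4: 22→33, due 26, lateness 7
J3: 33→45, due 29, lateness 16
Maximum = 16.
Difference = 14 − 16 = -2.

-2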